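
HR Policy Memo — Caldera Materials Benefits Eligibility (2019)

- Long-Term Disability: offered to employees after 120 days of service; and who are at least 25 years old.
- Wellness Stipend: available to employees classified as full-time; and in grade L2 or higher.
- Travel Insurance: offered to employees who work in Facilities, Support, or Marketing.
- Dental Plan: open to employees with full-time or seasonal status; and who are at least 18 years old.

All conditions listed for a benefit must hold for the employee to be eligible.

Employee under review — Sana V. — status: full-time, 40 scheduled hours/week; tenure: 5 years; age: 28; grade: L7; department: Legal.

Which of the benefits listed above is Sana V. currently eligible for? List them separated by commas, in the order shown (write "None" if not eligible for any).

Long-Term Disability, Wellness Stipend, Dental Plan

Long-Term Disability — service 5 years ≥ 120 days ✓; age 28 ≥ 25 ✓ → eligible.
Wellness Stipend — status full-time ✓; grade L7 ≥ L2 ✓ → eligible.
Travel Insurance — dept Legal ✗ → not eligible.
Dental Plan — status full-time ✓; age 28 ≥ 18 ✓ → eligible.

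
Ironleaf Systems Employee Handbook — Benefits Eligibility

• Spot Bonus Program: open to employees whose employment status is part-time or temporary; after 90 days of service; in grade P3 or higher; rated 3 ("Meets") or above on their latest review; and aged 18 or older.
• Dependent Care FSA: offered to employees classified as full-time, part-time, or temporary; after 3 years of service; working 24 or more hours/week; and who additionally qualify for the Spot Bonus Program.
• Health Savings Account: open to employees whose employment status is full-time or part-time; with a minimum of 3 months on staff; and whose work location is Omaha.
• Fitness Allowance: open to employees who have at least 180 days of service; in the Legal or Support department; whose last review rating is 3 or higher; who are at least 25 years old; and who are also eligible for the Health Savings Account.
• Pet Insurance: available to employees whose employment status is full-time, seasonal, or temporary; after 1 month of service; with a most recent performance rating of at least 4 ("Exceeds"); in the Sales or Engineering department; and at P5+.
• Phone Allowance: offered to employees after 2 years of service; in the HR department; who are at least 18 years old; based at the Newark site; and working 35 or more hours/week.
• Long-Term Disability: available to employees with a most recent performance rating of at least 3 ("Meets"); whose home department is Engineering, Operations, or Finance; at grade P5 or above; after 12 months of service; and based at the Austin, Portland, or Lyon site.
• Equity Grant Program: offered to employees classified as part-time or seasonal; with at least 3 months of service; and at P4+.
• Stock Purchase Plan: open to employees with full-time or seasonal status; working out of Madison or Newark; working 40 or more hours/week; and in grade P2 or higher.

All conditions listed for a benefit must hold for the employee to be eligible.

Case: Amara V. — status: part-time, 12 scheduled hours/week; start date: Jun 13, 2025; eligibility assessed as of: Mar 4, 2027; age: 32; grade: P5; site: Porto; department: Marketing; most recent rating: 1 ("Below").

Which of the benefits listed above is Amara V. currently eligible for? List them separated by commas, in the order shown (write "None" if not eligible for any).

Service from Jun 13, 2025 to Mar 4, 2027: 629 days.
Spot Bonus Program — status part-time ✓; service 629 days ≥ 90 days ✓; grade P5 ≥ P3 ✓; rating 1 < 3 ✗ → not eligible.
Dependent Care FSA — status part-time ✓; service 629 days < 3 years (≈1095 days) ✗ → not eligible.
Health Savings Account — status part-time ✓; service 629 days ≥ 3 months (≈90 days) ✓; site Porto ✗ (not Omaha) → not eligible.
Fitness Allowance — service 629 days ≥ 180 days ✓; dept Marketing ✗ → not eligible.
Pet Insurance — status part-time ✗ (requires full-time, seasonal, or temporary) → not eligible.
Phone Allowance — service 629 days < 2 years (≈730 days) ✗ → not eligible.
Long-Term Disability — rating 1 < 3 ✗ → not eligible.
Equity Grant Program — status part-time ✓; service 629 days ≥ 3 months (≈90 days) ✓; grade P5 ≥ P4 ✓ → eligible.
Stock Purchase Plan — status part-time ✗ (requires full-time or seasonal) → not eligible.

Equity Grant Program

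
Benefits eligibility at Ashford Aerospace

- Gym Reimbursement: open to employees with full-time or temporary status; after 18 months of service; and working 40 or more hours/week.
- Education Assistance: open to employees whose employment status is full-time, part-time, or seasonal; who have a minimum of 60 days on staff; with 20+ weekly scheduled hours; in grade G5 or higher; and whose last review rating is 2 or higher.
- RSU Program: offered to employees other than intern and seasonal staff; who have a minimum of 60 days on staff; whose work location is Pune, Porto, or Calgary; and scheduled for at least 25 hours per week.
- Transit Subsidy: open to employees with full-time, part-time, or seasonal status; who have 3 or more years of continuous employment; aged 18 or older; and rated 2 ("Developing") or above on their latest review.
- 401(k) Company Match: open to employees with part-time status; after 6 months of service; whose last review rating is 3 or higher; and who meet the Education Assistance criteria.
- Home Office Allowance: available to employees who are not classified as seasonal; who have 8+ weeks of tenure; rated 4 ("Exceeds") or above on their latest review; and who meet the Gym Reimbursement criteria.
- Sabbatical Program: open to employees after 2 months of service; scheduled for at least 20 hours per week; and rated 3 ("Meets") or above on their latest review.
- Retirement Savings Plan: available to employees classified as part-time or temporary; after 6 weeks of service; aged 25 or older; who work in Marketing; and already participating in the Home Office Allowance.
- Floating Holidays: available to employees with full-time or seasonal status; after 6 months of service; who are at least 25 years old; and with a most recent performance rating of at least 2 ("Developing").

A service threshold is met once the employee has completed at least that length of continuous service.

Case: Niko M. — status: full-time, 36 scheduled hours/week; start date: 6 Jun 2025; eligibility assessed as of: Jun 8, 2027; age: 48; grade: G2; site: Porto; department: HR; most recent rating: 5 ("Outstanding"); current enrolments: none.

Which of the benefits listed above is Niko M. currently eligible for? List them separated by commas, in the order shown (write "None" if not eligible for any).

RSU Program, Sabbatical Program, Floating Holidays

Service from 6 Jun 2025 to Jun 8, 2027: 732 days.
Gym Reimbursement — status full-time ✓; service 732 days ≥ 18 months (≈540 days) ✓; 36 hrs/wk < 40 ✗ → not eligible.
Education Assistance — status full-time ✓; service 732 days ≥ 60 days ✓; 36 hrs/wk ≥ 20 ✓; grade G2 < G5 ✗ → not eligible.
RSU Program — status full-time ✓ (not excluded); service 732 days ≥ 60 days ✓; site Porto ✓; 36 hrs/wk ≥ 25 ✓ → eligible.
Transit Subsidy — status full-time ✓; service 732 days < 3 years (≈1095 days) ✗ → not eligible.
401(k) Company Match — status full-time ✗ (requires part-time) → not eligible.
Home Office Allowance — status full-time ✓ (not excluded); service 732 days ≥ 8 weeks (≈56 days) ✓; rating 5 ≥ 4 ✓; not eligible for Gym Reimbursement ✗ → not eligible.
Sabbatical Program — service 732 days ≥ 2 months (≈60 days) ✓; 36 hrs/wk ≥ 20 ✓; rating 5 ≥ 3 ✓ → eligible.
Retirement Savings Plan — status full-time ✗ (requires part-time or temporary) → not eligible.
Floating Holidays — status full-time ✓; service 732 days ≥ 6 months (≈180 days) ✓; age 48 ≥ 25 ✓; rating 5 ≥ 2 ✓ → eligible.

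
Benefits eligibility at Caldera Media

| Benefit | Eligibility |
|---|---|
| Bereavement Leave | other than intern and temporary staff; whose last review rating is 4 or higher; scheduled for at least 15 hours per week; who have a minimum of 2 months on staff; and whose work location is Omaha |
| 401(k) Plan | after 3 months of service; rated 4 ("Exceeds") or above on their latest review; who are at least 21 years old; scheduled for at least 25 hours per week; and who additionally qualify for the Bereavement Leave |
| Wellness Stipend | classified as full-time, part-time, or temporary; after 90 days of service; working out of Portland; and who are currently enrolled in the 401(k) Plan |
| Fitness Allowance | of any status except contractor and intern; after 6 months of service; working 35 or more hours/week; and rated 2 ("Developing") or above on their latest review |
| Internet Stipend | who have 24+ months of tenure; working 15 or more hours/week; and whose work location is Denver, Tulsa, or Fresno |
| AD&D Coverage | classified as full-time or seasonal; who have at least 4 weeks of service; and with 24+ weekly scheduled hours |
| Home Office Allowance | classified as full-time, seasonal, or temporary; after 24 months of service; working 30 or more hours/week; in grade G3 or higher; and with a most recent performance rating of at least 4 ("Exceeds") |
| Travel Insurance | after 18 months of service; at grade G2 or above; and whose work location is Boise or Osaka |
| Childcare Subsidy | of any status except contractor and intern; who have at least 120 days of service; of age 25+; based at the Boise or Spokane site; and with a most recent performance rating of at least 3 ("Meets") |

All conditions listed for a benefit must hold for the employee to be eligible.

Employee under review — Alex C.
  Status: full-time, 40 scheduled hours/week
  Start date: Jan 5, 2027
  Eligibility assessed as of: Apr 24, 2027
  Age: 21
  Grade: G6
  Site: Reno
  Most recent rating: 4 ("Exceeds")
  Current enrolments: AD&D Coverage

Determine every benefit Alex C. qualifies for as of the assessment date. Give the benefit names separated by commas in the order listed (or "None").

AD&D Coverage

Service from Jan 5, 2027 to Apr 24, 2027: 109 days.
Bereavement Leave — status full-time ✓ (not excluded); rating 4 ≥ 4 ✓; 40 hrs/wk ≥ 15 ✓; service 109 days ≥ 2 months (≈60 days) ✓; site Reno ✗ (not Omaha) → not eligible.
401(k) Plan — service 109 days ≥ 3 months (≈90 days) ✓; rating 4 ≥ 4 ✓; age 21 ≥ 21 ✓; 40 hrs/wk ≥ 25 ✓; not eligible for Bereavement Leave ✗ → not eligible.
Wellness Stipend — status full-time ✓; service 109 days ≥ 90 days ✓; site Reno ✗ (not Portland) → not eligible.
Fitness Allowance — status full-time ✓ (not excluded); service 109 days < 6 months (≈180 days) ✗ → not eligible.
Internet Stipend — service 109 days < 24 months (≈720 days) ✗ → not eligible.
AD&D Coverage — status full-time ✓; service 109 days ≥ 4 weeks (≈28 days) ✓; 40 hrs/wk ≥ 24 ✓ → eligible.
Home Office Allowance — status full-time ✓; service 109 days < 24 months (≈720 days) ✗ → not eligible.
Travel Insurance — service 109 days < 18 months (≈540 days) ✗ → not eligible.
Childcare Subsidy — status full-time ✓ (not excluded); service 109 days < 120 days ✗ → not eligible.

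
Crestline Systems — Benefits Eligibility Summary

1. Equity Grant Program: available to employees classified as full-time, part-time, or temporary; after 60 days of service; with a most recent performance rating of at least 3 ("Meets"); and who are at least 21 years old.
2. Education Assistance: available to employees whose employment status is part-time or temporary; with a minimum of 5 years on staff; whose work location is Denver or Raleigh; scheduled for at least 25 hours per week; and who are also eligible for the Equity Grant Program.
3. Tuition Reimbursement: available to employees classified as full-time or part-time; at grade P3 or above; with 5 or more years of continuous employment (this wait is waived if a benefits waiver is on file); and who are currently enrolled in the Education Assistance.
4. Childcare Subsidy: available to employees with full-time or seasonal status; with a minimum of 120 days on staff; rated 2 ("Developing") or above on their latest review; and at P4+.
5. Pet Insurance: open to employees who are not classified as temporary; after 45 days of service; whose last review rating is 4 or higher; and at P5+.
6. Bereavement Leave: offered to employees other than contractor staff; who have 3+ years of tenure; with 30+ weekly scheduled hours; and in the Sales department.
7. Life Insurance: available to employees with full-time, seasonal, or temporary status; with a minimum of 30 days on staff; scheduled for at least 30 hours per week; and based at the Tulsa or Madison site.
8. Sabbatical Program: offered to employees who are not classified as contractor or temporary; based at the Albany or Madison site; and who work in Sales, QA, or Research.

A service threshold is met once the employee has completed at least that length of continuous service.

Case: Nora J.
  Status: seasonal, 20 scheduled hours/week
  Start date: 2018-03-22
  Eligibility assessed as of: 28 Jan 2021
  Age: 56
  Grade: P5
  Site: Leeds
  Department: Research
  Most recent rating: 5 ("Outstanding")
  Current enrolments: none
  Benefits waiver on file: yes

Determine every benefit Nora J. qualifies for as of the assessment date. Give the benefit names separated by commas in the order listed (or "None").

Service from 2018-03-22 to 28 Jan 2021: 1043 days.
Equity Grant Program — status seasonal ✗ (requires full-time, part-time, or temporary) → not eligible.
Education Assistance — status seasonal ✗ (requires part-time or temporary) → not eligible.
Tuition Reimbursement — status seasonal ✗ (requires full-time or part-time) → not eligible.
Childcare Subsidy — status seasonal ✓; service 1043 days ≥ 120 days ✓; rating 5 ≥ 2 ✓; grade P5 ≥ P4 ✓ → eligible.
Pet Insurance — status seasonal ✓ (not excluded); service 1043 days ≥ 45 days ✓; rating 5 ≥ 4 ✓; grade P5 ≥ P5 ✓ → eligible.
Bereavement Leave — status seasonal ✓ (not excluded); service 1043 days < 3 years (≈1095 days) ✗ → not eligible.
Life Insurance — status seasonal ✓; service 1043 days ≥ 30 days ✓; 20 hrs/wk < 30 ✗ → not eligible.
Sabbatical Program — status seasonal ✓ (not excluded); site Leeds ✗ (not Albany or Madison) → not eligible.

Childcare Subsidy, Pet Insurance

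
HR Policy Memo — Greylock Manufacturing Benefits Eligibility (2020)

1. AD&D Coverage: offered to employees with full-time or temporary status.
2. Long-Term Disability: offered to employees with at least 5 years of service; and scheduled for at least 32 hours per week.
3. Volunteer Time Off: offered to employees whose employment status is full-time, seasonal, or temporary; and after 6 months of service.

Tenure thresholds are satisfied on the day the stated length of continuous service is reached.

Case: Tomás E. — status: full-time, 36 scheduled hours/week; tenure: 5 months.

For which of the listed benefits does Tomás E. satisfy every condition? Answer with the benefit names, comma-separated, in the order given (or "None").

AD&D Coverage

AD&D Coverage — status full-time ✓ → eligible.
Long-Term Disability — service 5 months < 5 years (≈1825 days) ✗ → not eligible.
Volunteer Time Off — status full-time ✓; service 5 months < 6 months ✗ → not eligible.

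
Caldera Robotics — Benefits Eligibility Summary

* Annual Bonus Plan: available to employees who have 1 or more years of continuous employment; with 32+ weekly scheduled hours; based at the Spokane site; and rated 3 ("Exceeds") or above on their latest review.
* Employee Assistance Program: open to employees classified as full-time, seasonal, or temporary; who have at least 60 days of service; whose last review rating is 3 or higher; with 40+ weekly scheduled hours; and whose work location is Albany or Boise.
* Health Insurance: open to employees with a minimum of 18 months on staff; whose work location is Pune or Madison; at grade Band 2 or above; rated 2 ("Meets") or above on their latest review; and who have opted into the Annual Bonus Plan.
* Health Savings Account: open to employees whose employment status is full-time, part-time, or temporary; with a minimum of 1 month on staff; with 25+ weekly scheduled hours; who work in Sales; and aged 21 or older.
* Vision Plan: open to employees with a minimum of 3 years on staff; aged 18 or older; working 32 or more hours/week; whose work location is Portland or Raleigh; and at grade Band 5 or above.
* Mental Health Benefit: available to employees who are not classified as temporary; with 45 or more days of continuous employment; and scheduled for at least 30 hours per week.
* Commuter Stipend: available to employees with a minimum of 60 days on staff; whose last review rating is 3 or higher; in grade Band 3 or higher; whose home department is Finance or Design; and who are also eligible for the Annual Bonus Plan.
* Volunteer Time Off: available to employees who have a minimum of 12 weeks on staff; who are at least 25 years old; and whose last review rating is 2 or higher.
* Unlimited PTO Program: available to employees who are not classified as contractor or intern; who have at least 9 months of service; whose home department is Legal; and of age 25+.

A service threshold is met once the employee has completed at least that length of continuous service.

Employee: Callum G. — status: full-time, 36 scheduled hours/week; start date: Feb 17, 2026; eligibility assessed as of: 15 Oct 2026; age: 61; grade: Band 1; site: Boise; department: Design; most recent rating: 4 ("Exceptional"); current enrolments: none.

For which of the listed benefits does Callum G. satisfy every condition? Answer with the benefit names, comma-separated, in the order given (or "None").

Service from Feb 17, 2026 to 15 Oct 2026: 240 days.
Annual Bonus Plan — service 240 days < 1 year (≈365 days) ✗ → not eligible.
Employee Assistance Program — status full-time ✓; service 240 days ≥ 60 days ✓; rating 4 ≥ 3 ✓; 36 hrs/wk < 40 ✗ → not eligible.
Health Insurance — service 240 days < 18 months (≈540 days) ✗ → not eligible.
Health Savings Account — status full-time ✓; service 240 days ≥ 1 month (≈30 days) ✓; 36 hrs/wk ≥ 25 ✓; dept Design ✗ → not eligible.
Vision Plan — service 240 days < 3 years (≈1095 days) ✗ → not eligible.
Mental Health Benefit — status full-time ✓ (not excluded); service 240 days ≥ 45 days ✓; 36 hrs/wk ≥ 30 ✓ → eligible.
Commuter Stipend — service 240 days ≥ 60 days ✓; rating 4 ≥ 3 ✓; grade Band 1 < Band 3 ✗ → not eligible.
Volunteer Time Off — service 240 days ≥ 12 weeks (≈84 days) ✓; age 61 ≥ 25 ✓; rating 4 ≥ 2 ✓ → eligible.
Unlimited PTO Program — status full-time ✓ (not excluded); service 240 days < 9 months (≈270 days) ✗ → not eligible.

Mental Health Benefit, Volunteer Time Off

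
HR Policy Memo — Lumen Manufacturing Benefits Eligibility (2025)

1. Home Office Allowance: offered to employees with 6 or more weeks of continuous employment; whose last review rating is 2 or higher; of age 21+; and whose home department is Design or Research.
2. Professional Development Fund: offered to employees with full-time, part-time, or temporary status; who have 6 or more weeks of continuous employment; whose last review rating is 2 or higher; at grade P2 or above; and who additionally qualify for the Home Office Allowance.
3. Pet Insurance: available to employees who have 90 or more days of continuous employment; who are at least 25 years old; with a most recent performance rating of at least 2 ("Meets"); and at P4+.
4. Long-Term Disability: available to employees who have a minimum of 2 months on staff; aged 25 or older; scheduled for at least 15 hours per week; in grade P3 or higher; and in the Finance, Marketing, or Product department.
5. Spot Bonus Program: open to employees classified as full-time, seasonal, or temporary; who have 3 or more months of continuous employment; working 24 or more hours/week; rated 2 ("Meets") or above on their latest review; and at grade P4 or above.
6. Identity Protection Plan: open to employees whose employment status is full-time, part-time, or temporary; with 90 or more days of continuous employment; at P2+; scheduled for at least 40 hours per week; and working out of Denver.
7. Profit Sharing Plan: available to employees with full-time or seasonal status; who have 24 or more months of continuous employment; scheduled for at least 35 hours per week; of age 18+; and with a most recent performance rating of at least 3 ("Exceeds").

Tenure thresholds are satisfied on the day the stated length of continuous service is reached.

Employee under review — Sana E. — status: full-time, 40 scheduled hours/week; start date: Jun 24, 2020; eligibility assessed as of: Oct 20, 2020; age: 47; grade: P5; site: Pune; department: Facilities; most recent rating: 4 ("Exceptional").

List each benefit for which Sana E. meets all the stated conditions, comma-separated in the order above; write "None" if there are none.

Pet Insurance, Spot Bonus Program

Service from Jun 24, 2020 to Oct 20, 2020: 118 days.
Home Office Allowance — service 118 days ≥ 6 weeks (≈42 days) ✓; rating 4 ≥ 2 ✓; age 47 ≥ 21 ✓; dept Facilities ✗ → not eligible.
Professional Development Fund — status full-time ✓; service 118 days ≥ 6 weeks (≈42 days) ✓; rating 4 ≥ 2 ✓; grade P5 ≥ P2 ✓; not eligible for Home Office Allowance ✗ → not eligible.
Pet Insurance — service 118 days ≥ 90 days ✓; age 47 ≥ 25 ✓; rating 4 ≥ 2 ✓; grade P5 ≥ P4 ✓ → eligible.
Long-Term Disability — service 118 days ≥ 2 months (≈60 days) ✓; age 47 ≥ 25 ✓; 40 hrs/wk ≥ 15 ✓; grade P5 ≥ P3 ✓; dept Facilities ✗ → not eligible.
Spot Bonus Program — status full-time ✓; service 118 days ≥ 3 months (≈90 days) ✓; 40 hrs/wk ≥ 24 ✓; rating 4 ≥ 2 ✓; grade P5 ≥ P4 ✓ → eligible.
Identity Protection Plan — status full-time ✓; service 118 days ≥ 90 days ✓; grade P5 ≥ P2 ✓; 40 hrs/wk ≥ 40 ✓; site Pune ✗ (not Denver) → not eligible.
Profit Sharing Plan — status full-time ✓; service 118 days < 24 months (≈720 days) ✗ → not eligible.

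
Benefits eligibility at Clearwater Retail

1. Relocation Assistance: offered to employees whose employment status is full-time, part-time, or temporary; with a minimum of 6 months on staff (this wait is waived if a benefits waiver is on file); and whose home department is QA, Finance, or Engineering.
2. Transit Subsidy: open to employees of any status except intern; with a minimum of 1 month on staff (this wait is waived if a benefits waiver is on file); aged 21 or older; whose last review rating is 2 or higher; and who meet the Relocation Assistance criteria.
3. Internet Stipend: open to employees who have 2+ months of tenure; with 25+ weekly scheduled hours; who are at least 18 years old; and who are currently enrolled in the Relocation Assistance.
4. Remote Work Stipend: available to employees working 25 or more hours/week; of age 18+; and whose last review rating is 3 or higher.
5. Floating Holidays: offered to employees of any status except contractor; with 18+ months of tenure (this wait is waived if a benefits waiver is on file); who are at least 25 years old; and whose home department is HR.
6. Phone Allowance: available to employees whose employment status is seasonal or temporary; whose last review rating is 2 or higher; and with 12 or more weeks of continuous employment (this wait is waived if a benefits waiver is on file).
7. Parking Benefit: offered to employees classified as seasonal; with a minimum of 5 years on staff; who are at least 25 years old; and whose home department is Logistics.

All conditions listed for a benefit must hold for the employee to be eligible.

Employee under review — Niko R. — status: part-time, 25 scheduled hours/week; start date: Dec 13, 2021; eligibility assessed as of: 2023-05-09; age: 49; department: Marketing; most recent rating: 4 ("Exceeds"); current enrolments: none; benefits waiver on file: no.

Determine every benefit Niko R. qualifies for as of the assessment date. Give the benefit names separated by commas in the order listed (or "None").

Service from Dec 13, 2021 to 2023-05-09: 512 days.
Relocation Assistance — status part-time ✓; no waiver, service 512 days ≥ 6 months (≈180 days) ✓; dept Marketing ✗ → not eligible.
Transit Subsidy — status part-time ✓ (not excluded); no waiver, service 512 days ≥ 1 month (≈30 days) ✓; age 49 ≥ 21 ✓; rating 4 ≥ 2 ✓; not eligible for Relocation Assistance ✗ → not eligible.
Internet Stipend — service 512 days ≥ 2 months (≈60 days) ✓; 25 hrs/wk ≥ 25 ✓; age 49 ≥ 18 ✓; not enrolled in Relocation Assistance ✗ → not eligible.
Remote Work Stipend — 25 hrs/wk ≥ 25 ✓; age 49 ≥ 18 ✓; rating 4 ≥ 3 ✓ → eligible.
Floating Holidays — status part-time ✓ (not excluded); no waiver, service 512 days < 18 months (≈540 days) ✗ → not eligible.
Phone Allowance — status part-time ✗ (requires seasonal or temporary) → not eligible.
Parking Benefit — status part-time ✗ (requires seasonal) → not eligible.

Remote Work Stipend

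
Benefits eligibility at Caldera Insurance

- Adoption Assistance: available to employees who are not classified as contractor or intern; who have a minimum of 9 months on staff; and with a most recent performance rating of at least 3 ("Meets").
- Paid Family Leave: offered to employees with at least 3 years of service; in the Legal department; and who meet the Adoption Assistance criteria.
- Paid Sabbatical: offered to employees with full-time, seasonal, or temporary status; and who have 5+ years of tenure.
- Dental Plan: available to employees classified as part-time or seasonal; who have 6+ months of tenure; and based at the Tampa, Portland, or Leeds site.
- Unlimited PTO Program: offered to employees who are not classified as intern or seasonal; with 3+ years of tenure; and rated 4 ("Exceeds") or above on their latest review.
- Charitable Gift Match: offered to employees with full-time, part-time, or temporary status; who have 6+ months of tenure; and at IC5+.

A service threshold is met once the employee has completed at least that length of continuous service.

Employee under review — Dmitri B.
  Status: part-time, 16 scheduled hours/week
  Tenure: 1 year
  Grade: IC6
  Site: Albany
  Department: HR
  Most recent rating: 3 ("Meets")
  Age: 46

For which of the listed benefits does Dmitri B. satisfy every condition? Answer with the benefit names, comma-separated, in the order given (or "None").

Adoption Assistance, Charitable Gift Match

Adoption Assistance — status part-time ✓ (not excluded); service 1 year ≥ 9 months (≈270 days) ✓; rating 3 ≥ 3 ✓ → eligible.
Paid Family Leave — service 1 year < 3 years ✗ → not eligible.
Paid Sabbatical — status part-time ✗ (requires full-time, seasonal, or temporary) → not eligible.
Dental Plan — status part-time ✓; service 1 year ≥ 6 months (≈180 days) ✓; site Albany ✗ (not Tampa, Portland, or Leeds) → not eligible.
Unlimited PTO Program — status part-time ✓ (not excluded); service 1 year < 3 years ✗ → not eligible.
Charitable Gift Match — status part-time ✓; service 1 year ≥ 6 months (≈180 days) ✓; grade IC6 ≥ IC5 ✓ → eligible.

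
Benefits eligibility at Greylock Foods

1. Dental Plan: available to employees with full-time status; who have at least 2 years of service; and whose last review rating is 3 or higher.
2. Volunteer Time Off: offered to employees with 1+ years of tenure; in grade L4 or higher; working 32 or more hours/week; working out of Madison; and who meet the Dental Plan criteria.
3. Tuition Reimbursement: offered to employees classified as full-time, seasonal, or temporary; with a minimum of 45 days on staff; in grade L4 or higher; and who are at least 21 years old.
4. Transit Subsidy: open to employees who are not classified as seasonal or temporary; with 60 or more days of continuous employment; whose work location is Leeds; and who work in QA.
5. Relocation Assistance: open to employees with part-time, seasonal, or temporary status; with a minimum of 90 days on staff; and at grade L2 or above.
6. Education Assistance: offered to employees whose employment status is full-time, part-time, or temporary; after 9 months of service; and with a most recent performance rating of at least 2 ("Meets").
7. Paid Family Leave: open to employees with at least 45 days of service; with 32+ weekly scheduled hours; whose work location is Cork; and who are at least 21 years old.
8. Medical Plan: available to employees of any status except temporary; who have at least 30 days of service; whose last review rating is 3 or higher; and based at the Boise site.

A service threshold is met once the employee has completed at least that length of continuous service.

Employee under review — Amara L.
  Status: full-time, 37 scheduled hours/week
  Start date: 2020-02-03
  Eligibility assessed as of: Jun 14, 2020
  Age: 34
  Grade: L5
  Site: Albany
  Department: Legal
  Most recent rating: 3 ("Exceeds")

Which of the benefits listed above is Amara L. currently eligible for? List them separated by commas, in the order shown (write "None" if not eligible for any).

Service from 2020-02-03 to Jun 14, 2020: 132 days.
Dental Plan — status full-time ✓; service 132 days < 2 years (≈730 days) ✗ → not eligible.
Volunteer Time Off — service 132 days < 1 year (≈365 days) ✗ → not eligible.
Tuition Reimbursement — status full-time ✓; service 132 days ≥ 45 days ✓; grade L5 ≥ L4 ✓; age 34 ≥ 21 ✓ → eligible.
Transit Subsidy — status full-time ✓ (not excluded); service 132 days ≥ 60 days ✓; site Albany ✗ (not Leeds) → not eligible.
Relocation Assistance — status full-time ✗ (requires part-time, seasonal, or temporary) → not eligible.
Education Assistance — status full-time ✓; service 132 days < 9 months (≈270 days) ✗ → not eligible.
Paid Family Leave — service 132 days ≥ 45 days ✓; 37 hrs/wk ≥ 32 ✓; site Albany ✗ (not Cork) → not eligible.
Medical Plan — status full-time ✓ (not excluded); service 132 days ≥ 30 days ✓; rating 3 ≥ 3 ✓; site Albany ✗ (not Boise) → not eligible.

Tuition Reimbursement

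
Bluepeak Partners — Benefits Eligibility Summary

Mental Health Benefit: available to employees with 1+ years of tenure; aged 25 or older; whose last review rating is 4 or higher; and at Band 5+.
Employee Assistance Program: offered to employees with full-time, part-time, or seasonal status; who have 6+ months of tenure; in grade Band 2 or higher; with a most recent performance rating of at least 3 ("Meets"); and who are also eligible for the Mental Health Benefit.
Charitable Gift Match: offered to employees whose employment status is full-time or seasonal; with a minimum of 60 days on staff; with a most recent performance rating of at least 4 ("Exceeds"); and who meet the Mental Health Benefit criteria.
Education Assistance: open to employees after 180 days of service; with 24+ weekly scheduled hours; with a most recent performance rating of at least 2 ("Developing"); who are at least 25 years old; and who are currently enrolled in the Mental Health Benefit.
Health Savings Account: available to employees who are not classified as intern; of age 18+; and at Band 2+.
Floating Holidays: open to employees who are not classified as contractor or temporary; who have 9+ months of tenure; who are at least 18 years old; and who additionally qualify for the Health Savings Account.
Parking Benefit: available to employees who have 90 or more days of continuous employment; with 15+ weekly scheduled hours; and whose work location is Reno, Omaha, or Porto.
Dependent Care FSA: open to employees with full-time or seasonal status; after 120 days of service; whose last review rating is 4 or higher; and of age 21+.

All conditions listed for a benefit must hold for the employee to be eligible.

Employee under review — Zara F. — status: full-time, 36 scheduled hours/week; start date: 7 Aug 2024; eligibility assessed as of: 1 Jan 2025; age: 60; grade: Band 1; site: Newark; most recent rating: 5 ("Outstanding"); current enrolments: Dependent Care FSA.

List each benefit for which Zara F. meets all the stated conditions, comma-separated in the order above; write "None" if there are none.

Service from 7 Aug 2024 to 1 Jan 2025: 147 days.
Mental Health Benefit — service 147 days < 1 year (≈365 days) ✗ → not eligible.
Employee Assistance Program — status full-time ✓; service 147 days < 6 months (≈180 days) ✗ → not eligible.
Charitable Gift Match — status full-time ✓; service 147 days ≥ 60 days ✓; rating 5 ≥ 4 ✓; not eligible for Mental Health Benefit ✗ → not eligible.
Education Assistance — service 147 days < 180 days ✗ → not eligible.
Health Savings Account — status full-time ✓ (not excluded); age 60 ≥ 18 ✓; grade Band 1 < Band 2 ✗ → not eligible.
Floating Holidays — status full-time ✓ (not excluded); service 147 days < 9 months (≈270 days) ✗ → not eligible.
Parking Benefit — service 147 days ≥ 90 days ✓; 36 hrs/wk ≥ 15 ✓; site Newark ✗ (not Reno, Omaha, or Porto) → not eligible.
Dependent Care FSA — status full-time ✓; service 147 days ≥ 120 days ✓; rating 5 ≥ 4 ✓; age 60 ≥ 21 ✓ → eligible.

Dependent Care FSA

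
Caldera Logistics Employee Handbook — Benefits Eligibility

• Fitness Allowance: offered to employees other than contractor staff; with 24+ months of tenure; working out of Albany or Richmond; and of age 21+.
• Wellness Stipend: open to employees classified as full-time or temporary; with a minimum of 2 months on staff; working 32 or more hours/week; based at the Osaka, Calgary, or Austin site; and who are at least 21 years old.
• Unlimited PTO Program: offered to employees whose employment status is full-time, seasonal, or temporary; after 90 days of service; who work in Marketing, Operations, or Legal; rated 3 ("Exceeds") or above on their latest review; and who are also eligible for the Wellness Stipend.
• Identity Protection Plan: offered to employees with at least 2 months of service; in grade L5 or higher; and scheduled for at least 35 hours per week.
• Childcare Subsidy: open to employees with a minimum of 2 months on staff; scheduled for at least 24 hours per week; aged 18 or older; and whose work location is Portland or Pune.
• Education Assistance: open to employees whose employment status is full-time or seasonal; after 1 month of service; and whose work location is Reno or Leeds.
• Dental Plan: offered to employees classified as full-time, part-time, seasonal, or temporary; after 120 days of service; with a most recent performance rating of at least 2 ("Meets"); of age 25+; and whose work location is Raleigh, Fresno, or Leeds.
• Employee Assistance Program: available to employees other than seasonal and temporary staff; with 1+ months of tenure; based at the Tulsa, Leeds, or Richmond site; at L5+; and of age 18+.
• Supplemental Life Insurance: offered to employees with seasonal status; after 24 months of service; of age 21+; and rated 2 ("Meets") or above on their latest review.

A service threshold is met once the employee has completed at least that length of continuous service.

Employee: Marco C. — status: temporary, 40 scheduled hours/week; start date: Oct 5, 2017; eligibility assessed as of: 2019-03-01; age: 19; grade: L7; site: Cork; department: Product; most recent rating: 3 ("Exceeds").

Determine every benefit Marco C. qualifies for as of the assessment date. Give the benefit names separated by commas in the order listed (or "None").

Service from Oct 5, 2017 to 2019-03-01: 512 days.
Fitness Allowance — status temporary ✓ (not excluded); service 512 days < 24 months (≈720 days) ✗ → not eligible.
Wellness Stipend — status temporary ✓; service 512 days ≥ 2 months (≈60 days) ✓; 40 hrs/wk ≥ 32 ✓; site Cork ✗ (not Osaka, Calgary, or Austin) → not eligible.
Unlimited PTO Program — status temporary ✓; service 512 days ≥ 90 days ✓; dept Product ✗ → not eligible.
Identity Protection Plan — service 512 days ≥ 2 months (≈60 days) ✓; grade L7 ≥ L5 ✓; 40 hrs/wk ≥ 35 ✓ → eligible.
Childcare Subsidy — service 512 days ≥ 2 months (≈60 days) ✓; 40 hrs/wk ≥ 24 ✓; age 19 ≥ 18 ✓; site Cork ✗ (not Portland or Pune) → not eligible.
Education Assistance — status temporary ✗ (requires full-time or seasonal) → not eligible.
Dental Plan — status temporary ✓; service 512 days ≥ 120 days ✓; rating 3 ≥ 2 ✓; age 19 < 25 ✗ → not eligible.
Employee Assistance Program — status temporary ✗ (excluded) → not eligible.
Supplemental Life Insurance — status temporary ✗ (requires seasonal) → not eligible.

Identity Protection Plan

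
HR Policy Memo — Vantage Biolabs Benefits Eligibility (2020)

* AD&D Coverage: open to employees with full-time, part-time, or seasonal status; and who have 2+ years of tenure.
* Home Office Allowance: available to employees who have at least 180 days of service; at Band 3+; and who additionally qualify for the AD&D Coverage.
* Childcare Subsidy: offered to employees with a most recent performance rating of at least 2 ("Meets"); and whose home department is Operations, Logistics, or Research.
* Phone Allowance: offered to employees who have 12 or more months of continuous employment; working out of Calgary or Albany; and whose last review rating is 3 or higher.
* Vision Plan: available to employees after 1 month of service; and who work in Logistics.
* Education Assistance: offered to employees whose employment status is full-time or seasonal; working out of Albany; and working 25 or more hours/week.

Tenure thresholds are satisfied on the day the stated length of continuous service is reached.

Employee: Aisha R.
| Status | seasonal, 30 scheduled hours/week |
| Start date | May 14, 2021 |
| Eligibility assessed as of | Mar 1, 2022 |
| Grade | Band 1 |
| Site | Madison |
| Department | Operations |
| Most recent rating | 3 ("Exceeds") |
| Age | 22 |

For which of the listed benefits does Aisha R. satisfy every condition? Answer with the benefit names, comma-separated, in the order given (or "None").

Childcare Subsidy

Service from May 14, 2021 to Mar 1, 2022: 291 days.
AD&D Coverage — status seasonal ✓; service 291 days < 2 years (≈730 days) ✗ → not eligible.
Home Office Allowance — service 291 days ≥ 180 days ✓; grade Band 1 < Band 3 ✗ → not eligible.
Childcare Subsidy — rating 3 ≥ 2 ✓; dept Operations ✓ → eligible.
Phone Allowance — service 291 days < 12 months (≈360 days) ✗ → not eligible.
Vision Plan — service 291 days ≥ 1 month (≈30 days) ✓; dept Operations ✗ → not eligible.
Education Assistance — status seasonal ✓; site Madison ✗ (not Albany) → not eligible.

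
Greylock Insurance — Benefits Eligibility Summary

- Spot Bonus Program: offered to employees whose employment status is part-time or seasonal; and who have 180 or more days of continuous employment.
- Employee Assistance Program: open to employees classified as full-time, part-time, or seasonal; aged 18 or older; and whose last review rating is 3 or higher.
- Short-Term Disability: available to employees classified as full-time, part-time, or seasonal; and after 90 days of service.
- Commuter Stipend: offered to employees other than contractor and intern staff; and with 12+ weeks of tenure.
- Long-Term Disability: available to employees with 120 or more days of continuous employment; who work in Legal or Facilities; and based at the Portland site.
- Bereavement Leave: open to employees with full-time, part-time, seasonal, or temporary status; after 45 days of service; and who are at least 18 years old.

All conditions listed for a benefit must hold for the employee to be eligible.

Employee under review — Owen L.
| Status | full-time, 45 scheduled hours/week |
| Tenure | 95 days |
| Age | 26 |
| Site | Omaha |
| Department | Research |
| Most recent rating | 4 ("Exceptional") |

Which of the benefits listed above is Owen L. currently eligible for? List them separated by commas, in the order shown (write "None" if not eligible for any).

Spot Bonus Program — status full-time ✗ (requires part-time or seasonal) → not eligible.
Employee Assistance Program — status full-time ✓; age 26 ≥ 18 ✓; rating 4 ≥ 3 ✓ → eligible.
Short-Term Disability — status full-time ✓; service 95 days ≥ 90 days ✓ → eligible.
Commuter Stipend — status full-time ✓ (not excluded); service 95 days ≥ 12 weeks (≈84 days) ✓ → eligible.
Long-Term Disability — service 95 days < 120 days ✗ → not eligible.
Bereavement Leave — status full-time ✓; service 95 days ≥ 45 days ✓; age 26 ≥ 18 ✓ → eligible.

Employee Assistance Program, Short-Term Disability, Commuter Stipend, Bereavement Leave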